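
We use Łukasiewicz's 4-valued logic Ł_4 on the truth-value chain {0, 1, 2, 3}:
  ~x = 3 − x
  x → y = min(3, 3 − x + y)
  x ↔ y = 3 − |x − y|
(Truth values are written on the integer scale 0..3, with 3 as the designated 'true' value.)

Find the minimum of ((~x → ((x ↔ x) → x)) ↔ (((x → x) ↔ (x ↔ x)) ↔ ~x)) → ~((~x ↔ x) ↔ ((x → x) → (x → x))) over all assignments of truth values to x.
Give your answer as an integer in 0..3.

Take x = 1:
~x = ~1 = 2
x ↔ x = 1 ↔ 1 = 3
(x ↔ x) → x = 3 → 1 = 1
~x → ((x ↔ x) → x) = 2 → 1 = 2
x → x = 1 → 1 = 3
x ↔ x = 1 ↔ 1 = 3
(x → x) ↔ (x ↔ x) = 3 ↔ 3 = 3
~x = ~1 = 2
((x → x) ↔ (x ↔ x)) ↔ ~x = 3 ↔ 2 = 2
(~x → ((x ↔ x) → x)) ↔ (((x → x) ↔ (x ↔ x)) ↔ ~x) = 2 ↔ 2 = 3
~x = ~1 = 2
~x ↔ x = 2 ↔ 1 = 2
x → x = 1 → 1 = 3
x → x = 1 → 1 = 3
(x → x) → (x → x) = 3 → 3 = 3
(~x ↔ x) ↔ ((x → x) → (x → x)) = 2 ↔ 3 = 2
~((~x ↔ x) ↔ ((x → x) → (x → x))) = ~2 = 1
((~x → ((x ↔ x) → x)) ↔ (((x → x) ↔ (x ↔ x)) ↔ ~x)) → ~((~x ↔ x) ↔ ((x → x) → (x → x))) = 3 → 1 = 1
No assignment yields a value below 1, so this is the minimum.

1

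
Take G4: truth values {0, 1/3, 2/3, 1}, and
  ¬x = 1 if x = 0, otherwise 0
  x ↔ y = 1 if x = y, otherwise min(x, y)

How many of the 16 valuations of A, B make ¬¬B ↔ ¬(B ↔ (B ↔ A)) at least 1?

A = 0, B = 0 ↦ 0  <
A = 0, B = 1/3 ↦ 1  ≥
A = 0, B = 2/3 ↦ 1  ≥
A = 0, B = 1 ↦ 1  ≥
A = 1/3, B = 0 ↦ 1  ≥
A = 1/3, B = 1/3 ↦ 0  <
A = 1/3, B = 2/3 ↦ 0  <
A = 1/3, B = 1 ↦ 0  <
A = 2/3, B = 0 ↦ 1  ≥
A = 2/3, B = 1/3 ↦ 0  <
A = 2/3, B = 2/3 ↦ 0  <
A = 2/3, B = 1 ↦ 0  <
A = 1, B = 0 ↦ 1  ≥
A = 1, B = 1/3 ↦ 0  <
A = 1, B = 2/3 ↦ 0  <
A = 1, B = 1 ↦ 0  <
So 6 of the 16 assignments meet the threshold.

6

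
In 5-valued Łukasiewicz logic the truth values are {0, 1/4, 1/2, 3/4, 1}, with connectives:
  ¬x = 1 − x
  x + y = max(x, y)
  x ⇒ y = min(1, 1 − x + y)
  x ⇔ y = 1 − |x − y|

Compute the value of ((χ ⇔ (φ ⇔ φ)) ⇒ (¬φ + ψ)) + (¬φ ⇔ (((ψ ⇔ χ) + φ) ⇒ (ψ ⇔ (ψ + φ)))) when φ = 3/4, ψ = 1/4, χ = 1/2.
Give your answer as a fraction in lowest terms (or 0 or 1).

φ ⇔ φ = 3/4 ⇔ 3/4 = 1
χ ⇔ (φ ⇔ φ) = 1/2 ⇔ 1 = 1/2
¬φ = ¬3/4 = 1/4
¬φ + ψ = 1/4 + 1/4 = 1/4
(χ ⇔ (φ ⇔ φ)) ⇒ (¬φ + ψ) = 1/2 ⇒ 1/4 = 3/4
¬φ = ¬3/4 = 1/4
ψ ⇔ χ = 1/4 ⇔ 1/2 = 3/4
(ψ ⇔ χ) + φ = 3/4 + 3/4 = 3/4
ψ + φ = 1/4 + 3/4 = 3/4
ψ ⇔ (ψ + φ) = 1/4 ⇔ 3/4 = 1/2
((ψ ⇔ χ) + φ) ⇒ (ψ ⇔ (ψ + φ)) = 3/4 ⇒ 1/2 = 3/4
¬φ ⇔ (((ψ ⇔ χ) + φ) ⇒ (ψ ⇔ (ψ + φ))) = 1/4 ⇔ 3/4 = 1/2
((χ ⇔ (φ ⇔ φ)) ⇒ (¬φ + ψ)) + (¬φ ⇔ (((ψ ⇔ χ) + φ) ⇒ (ψ ⇔ (ψ + φ)))) = 3/4 + 1/2 = 3/4

3/4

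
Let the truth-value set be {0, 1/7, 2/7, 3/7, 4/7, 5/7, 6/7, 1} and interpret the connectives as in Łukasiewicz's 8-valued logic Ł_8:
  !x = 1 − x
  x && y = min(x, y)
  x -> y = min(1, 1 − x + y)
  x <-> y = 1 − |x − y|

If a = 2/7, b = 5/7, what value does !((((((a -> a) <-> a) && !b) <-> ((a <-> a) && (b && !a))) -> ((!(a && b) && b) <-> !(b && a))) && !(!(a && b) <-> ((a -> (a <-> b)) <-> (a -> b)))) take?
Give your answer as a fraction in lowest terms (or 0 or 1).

5/7

a -> a = 2/7 -> 2/7 = 1
(a -> a) <-> a = 1 <-> 2/7 = 2/7
!b = !5/7 = 2/7
((a -> a) <-> a) && !b = 2/7 && 2/7 = 2/7
a <-> a = 2/7 <-> 2/7 = 1
!a = !2/7 = 5/7
b && !a = 5/7 && 5/7 = 5/7
(a <-> a) && (b && !a) = 1 && 5/7 = 5/7
(((a -> a) <-> a) && !b) <-> ((a <-> a) && (b && !a)) = 2/7 <-> 5/7 = 4/7
a && b = 2/7 && 5/7 = 2/7
!(a && b) = !2/7 = 5/7
!(a && b) && b = 5/7 && 5/7 = 5/7
b && a = 5/7 && 2/7 = 2/7
!(b && a) = !2/7 = 5/7
(!(a && b) && b) <-> !(b && a) = 5/7 <-> 5/7 = 1
((((a -> a) <-> a) && !b) <-> ((a <-> a) && (b && !a))) -> ((!(a && b) && b) <-> !(b && a)) = 4/7 -> 1 = 1
a && b = 2/7 && 5/7 = 2/7
!(a && b) = !2/7 = 5/7
a <-> b = 2/7 <-> 5/7 = 4/7
a -> (a <-> b) = 2/7 -> 4/7 = 1
a -> b = 2/7 -> 5/7 = 1
(a -> (a <-> b)) <-> (a -> b) = 1 <-> 1 = 1
!(a && b) <-> ((a -> (a <-> b)) <-> (a -> b)) = 5/7 <-> 1 = 5/7
!(!(a && b) <-> ((a -> (a <-> b)) <-> (a -> b))) = !5/7 = 2/7
(((((a -> a) <-> a) && !b) <-> ((a <-> a) && (b && !a))) -> ((!(a && b) && b) <-> !(b && a))) && !(!(a && b) <-> ((a -> (a <-> b)) <-> (a -> b))) = 1 && 2/7 = 2/7
!((((((a -> a) <-> a) && !b) <-> ((a <-> a) && (b && !a))) -> ((!(a && b) && b) <-> !(b && a))) && !(!(a && b) <-> ((a -> (a <-> b)) <-> (a -> b)))) = !2/7 = 5/7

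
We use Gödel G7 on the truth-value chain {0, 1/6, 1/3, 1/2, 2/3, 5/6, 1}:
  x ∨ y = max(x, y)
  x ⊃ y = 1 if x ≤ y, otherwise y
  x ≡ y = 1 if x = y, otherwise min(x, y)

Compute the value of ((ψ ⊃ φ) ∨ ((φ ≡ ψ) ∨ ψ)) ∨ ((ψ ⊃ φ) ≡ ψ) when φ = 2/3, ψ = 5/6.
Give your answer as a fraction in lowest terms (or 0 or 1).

ψ ⊃ φ = 5/6 ⊃ 2/3 = 2/3
φ ≡ ψ = 2/3 ≡ 5/6 = 2/3
(φ ≡ ψ) ∨ ψ = 2/3 ∨ 5/6 = 5/6
(ψ ⊃ φ) ∨ ((φ ≡ ψ) ∨ ψ) = 2/3 ∨ 5/6 = 5/6
ψ ⊃ φ = 5/6 ⊃ 2/3 = 2/3
(ψ ⊃ φ) ≡ ψ = 2/3 ≡ 5/6 = 2/3
((ψ ⊃ φ) ∨ ((φ ≡ ψ) ∨ ψ)) ∨ ((ψ ⊃ φ) ≡ ψ) = 5/6 ∨ 2/3 = 5/6

5/6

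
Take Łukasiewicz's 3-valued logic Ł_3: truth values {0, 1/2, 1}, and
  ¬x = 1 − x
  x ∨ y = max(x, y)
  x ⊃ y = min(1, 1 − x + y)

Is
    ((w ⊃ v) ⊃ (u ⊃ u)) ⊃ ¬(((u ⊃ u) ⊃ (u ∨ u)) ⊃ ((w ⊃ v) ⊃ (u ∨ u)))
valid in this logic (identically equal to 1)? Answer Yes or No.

No

Counterexample: take u = 0, v = 0, w = 0.
w ⊃ v = 0 ⊃ 0 = 1
u ⊃ u = 0 ⊃ 0 = 1
(w ⊃ v) ⊃ (u ⊃ u) = 1 ⊃ 1 = 1
u ∨ u = 0 ∨ 0 = 0
(u ⊃ u) ⊃ (u ∨ u) = 1 ⊃ 0 = 0
(w ⊃ v) ⊃ (u ∨ u) = 1 ⊃ 0 = 0
((u ⊃ u) ⊃ (u ∨ u)) ⊃ ((w ⊃ v) ⊃ (u ∨ u)) = 0 ⊃ 0 = 1
¬(((u ⊃ u) ⊃ (u ∨ u)) ⊃ ((w ⊃ v) ⊃ (u ∨ u))) = ¬1 = 0
((w ⊃ v) ⊃ (u ⊃ u)) ⊃ ¬(((u ⊃ u) ⊃ (u ∨ u)) ⊃ ((w ⊃ v) ⊃ (u ∨ u))) = 1 ⊃ 0 = 0
This gives 0 ≠ 1.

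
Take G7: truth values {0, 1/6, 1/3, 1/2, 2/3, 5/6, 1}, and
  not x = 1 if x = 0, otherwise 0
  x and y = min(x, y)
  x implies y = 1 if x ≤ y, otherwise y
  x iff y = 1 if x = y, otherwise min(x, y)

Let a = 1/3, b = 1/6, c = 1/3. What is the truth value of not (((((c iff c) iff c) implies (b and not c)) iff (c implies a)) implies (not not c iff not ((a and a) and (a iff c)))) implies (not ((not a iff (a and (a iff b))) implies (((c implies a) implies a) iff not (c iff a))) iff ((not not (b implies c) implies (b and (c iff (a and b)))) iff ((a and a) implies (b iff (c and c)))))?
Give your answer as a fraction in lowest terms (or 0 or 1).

1

c iff c = 1/3 iff 1/3 = 1
(c iff c) iff c = 1 iff 1/3 = 1/3
not c = not 1/3 = 0
b and not c = 1/6 and 0 = 0
((c iff c) iff c) implies (b and not c) = 1/3 implies 0 = 0
c implies a = 1/3 implies 1/3 = 1
(((c iff c) iff c) implies (b and not c)) iff (c implies a) = 0 iff 1 = 0
not c = not 1/3 = 0
not not c = not 0 = 1
a and a = 1/3 and 1/3 = 1/3
a iff c = 1/3 iff 1/3 = 1
(a and a) and (a iff c) = 1/3 and 1 = 1/3
not ((a and a) and (a iff c)) = not 1/3 = 0
not not c iff not ((a and a) and (a iff c)) = 1 iff 0 = 0
((((c iff c) iff c) implies (b and not c)) iff (c implies a)) implies (not not c iff not ((a and a) and (a iff c))) = 0 implies 0 = 1
not (((((c iff c) iff c) implies (b and not c)) iff (c implies a)) implies (not not c iff not ((a and a) and (a iff c)))) = not 1 = 0
not a = not 1/3 = 0
a iff b = 1/3 iff 1/6 = 1/6
a and (a iff b) = 1/3 and 1/6 = 1/6
not a iff (a and (a iff b)) = 0 iff 1/6 = 0
c implies a = 1/3 implies 1/3 = 1
(c implies a) implies a = 1 implies 1/3 = 1/3
c iff a = 1/3 iff 1/3 = 1
not (c iff a) = not 1 = 0
((c implies a) implies a) iff not (c iff a) = 1/3 iff 0 = 0
(not a iff (a and (a iff b))) implies (((c implies a) implies a) iff not (c iff a)) = 0 implies 0 = 1
not ((not a iff (a and (a iff b))) implies (((c implies a) implies a) iff not (c iff a))) = not 1 = 0
b implies c = 1/6 implies 1/3 = 1
not (b implies c) = not 1 = 0
not not (b implies c) = not 0 = 1
a and b = 1/3 and 1/6 = 1/6
c iff (a and b) = 1/3 iff 1/6 = 1/6
b and (c iff (a and b)) = 1/6 and 1/6 = 1/6
not not (b implies c) implies (b and (c iff (a and b))) = 1 implies 1/6 = 1/6
a and a = 1/3 and 1/3 = 1/3
c and c = 1/3 and 1/3 = 1/3
b iff (c and c) = 1/6 iff 1/3 = 1/6
(a and a) implies (b iff (c and c)) = 1/3 implies 1/6 = 1/6
(not not (b implies c) implies (b and (c iff (a and b)))) iff ((a and a) implies (b iff (c and c))) = 1/6 iff 1/6 = 1
not ((not a iff (a and (a iff b))) implies (((c implies a) implies a) iff not (c iff a))) iff ((not not (b implies c) implies (b and (c iff (a and b)))) iff ((a and a) implies (b iff (c and c)))) = 0 iff 1 = 0
not (((((c iff c) iff c) implies (b and not c)) iff (c implies a)) implies (not not c iff not ((a and a) and (a iff c)))) implies (not ((not a iff (a and (a iff b))) implies (((c implies a) implies a) iff not (c iff a))) iff ((not not (b implies c) implies (b and (c iff (a and b)))) iff ((a and a) implies (b iff (c and c))))) = 0 implies 0 = 1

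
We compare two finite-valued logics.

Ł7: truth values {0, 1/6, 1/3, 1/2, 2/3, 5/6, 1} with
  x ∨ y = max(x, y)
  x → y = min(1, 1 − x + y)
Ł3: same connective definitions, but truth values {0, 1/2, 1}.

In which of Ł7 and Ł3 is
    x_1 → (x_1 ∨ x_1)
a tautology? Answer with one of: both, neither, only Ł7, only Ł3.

In Ł7: every assignment gives 1 — tautology.
In Ł3: every assignment gives 1 — tautology.

both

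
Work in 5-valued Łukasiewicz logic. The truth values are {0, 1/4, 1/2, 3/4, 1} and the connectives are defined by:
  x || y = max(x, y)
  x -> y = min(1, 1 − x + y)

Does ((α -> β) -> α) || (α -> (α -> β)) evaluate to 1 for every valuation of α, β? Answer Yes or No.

Yes

At α = 0, β = 1/4, for instance:
α -> β = 0 -> 1/4 = 1
(α -> β) -> α = 1 -> 0 = 0
α -> (α -> β) = 0 -> 1 = 1
((α -> β) -> α) || (α -> (α -> β)) = 0 || 1 = 1
and checking the remaining 24 assignments likewise gives ≥ 1 in every case.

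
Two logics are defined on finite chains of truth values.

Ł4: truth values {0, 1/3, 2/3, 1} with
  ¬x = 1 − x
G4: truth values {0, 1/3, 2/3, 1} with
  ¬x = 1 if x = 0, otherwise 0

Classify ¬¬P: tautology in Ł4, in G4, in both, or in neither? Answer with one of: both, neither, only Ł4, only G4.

In Ł4: at P = 0 the value is 0 — not a tautology.
In G4: at P = 0 the value is 0 — not a tautology.

neither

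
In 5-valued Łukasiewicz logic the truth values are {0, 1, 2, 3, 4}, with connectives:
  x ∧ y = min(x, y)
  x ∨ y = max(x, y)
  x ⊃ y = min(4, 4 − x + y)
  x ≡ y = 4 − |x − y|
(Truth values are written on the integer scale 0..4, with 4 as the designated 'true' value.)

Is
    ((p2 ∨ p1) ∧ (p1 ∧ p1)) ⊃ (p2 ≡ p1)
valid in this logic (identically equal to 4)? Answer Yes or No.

Counterexample: take p1 = 3, p2 = 0.
p2 ∨ p1 = 0 ∨ 3 = 3
p1 ∧ p1 = 3 ∧ 3 = 3
(p2 ∨ p1) ∧ (p1 ∧ p1) = 3 ∧ 3 = 3
p2 ≡ p1 = 0 ≡ 3 = 1
((p2 ∨ p1) ∧ (p1 ∧ p1)) ⊃ (p2 ≡ p1) = 3 ⊃ 1 = 2
This gives 2 ≠ 4.

No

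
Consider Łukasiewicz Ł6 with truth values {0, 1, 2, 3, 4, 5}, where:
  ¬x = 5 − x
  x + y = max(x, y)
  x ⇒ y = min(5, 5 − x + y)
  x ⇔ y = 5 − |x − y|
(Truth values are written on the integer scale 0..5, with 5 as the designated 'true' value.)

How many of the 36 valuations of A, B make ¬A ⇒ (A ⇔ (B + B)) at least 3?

value 5: 27 assignments (counts)
value 4: 3 assignments (counts)
value 3: 2 assignments (counts)
value 2: 2 assignments
value 1: 1 assignment
value 0: 1 assignment
So 32 of the 36 assignments meet the threshold.

32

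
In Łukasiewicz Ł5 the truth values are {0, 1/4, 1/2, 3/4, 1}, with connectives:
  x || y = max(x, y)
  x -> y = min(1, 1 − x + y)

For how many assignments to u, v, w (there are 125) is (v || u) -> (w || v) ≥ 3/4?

111

value 1: 95 assignments (counts)
value 3/4: 16 assignments (counts)
value 1/2: 9 assignments
value 1/4: 4 assignments
value 0: 1 assignment
So 111 of the 125 assignments meet the threshold.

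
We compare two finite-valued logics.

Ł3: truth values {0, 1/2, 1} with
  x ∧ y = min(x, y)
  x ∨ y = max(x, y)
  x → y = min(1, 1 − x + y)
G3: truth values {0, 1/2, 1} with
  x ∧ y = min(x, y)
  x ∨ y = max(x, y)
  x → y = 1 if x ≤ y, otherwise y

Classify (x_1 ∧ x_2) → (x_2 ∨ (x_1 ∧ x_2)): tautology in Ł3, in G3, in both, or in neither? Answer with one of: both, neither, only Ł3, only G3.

In Ł3: every assignment gives 1 — tautology.
In G3: every assignment gives 1 — tautology.

both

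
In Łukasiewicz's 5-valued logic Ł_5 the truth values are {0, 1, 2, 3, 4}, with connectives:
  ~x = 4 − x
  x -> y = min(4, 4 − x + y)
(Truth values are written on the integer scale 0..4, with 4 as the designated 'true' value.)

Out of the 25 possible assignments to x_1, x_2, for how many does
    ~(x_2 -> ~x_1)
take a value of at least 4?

1

value 4: 1 assignment (counts)
value 3: 2 assignments
value 2: 3 assignments
value 1: 4 assignments
value 0: 15 assignments
So 1 of the 25 assignments meets the threshold.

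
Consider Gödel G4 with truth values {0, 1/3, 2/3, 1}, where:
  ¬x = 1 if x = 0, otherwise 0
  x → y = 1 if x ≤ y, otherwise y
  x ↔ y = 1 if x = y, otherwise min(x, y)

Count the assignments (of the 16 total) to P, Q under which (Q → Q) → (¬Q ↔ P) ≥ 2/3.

P = 0, Q = 0 ↦ 0  <
P = 0, Q = 1/3 ↦ 1  ≥
P = 0, Q = 2/3 ↦ 1  ≥
P = 0, Q = 1 ↦ 1  ≥
P = 1/3, Q = 0 ↦ 1/3  <
P = 1/3, Q = 1/3 ↦ 0  <
P = 1/3, Q = 2/3 ↦ 0  <
P = 1/3, Q = 1 ↦ 0  <
P = 2/3, Q = 0 ↦ 2/3  ≥
P = 2/3, Q = 1/3 ↦ 0  <
P = 2/3, Q = 2/3 ↦ 0  <
P = 2/3, Q = 1 ↦ 0  <
P = 1, Q = 0 ↦ 1  ≥
P = 1, Q = 1/3 ↦ 0  <
P = 1, Q = 2/3 ↦ 0  <
P = 1, Q = 1 ↦ 0  <
So 5 of the 16 assignments meet the threshold.

5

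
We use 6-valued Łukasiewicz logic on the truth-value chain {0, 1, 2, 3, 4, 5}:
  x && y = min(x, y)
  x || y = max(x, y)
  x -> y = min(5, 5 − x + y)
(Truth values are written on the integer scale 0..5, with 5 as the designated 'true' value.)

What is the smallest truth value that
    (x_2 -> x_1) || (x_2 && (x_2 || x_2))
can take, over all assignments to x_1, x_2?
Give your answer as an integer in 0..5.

3

Take x_1 = 0, x_2 = 2:
x_2 -> x_1 = 2 -> 0 = 3
x_2 || x_2 = 2 || 2 = 2
x_2 && (x_2 || x_2) = 2 && 2 = 2
(x_2 -> x_1) || (x_2 && (x_2 || x_2)) = 3 || 2 = 3
No assignment yields a value below 3, so this is the minimum.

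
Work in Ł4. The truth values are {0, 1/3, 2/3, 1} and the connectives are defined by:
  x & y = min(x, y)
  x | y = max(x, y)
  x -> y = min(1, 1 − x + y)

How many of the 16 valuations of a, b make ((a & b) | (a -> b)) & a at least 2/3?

5

a = 0, b = 0 ↦ 0  <
a = 0, b = 1/3 ↦ 0  <
a = 0, b = 2/3 ↦ 0  <
a = 0, b = 1 ↦ 0  <
a = 1/3, b = 0 ↦ 1/3  <
a = 1/3, b = 1/3 ↦ 1/3  <
a = 1/3, b = 2/3 ↦ 1/3  <
a = 1/3, b = 1 ↦ 1/3  <
a = 2/3, b = 0 ↦ 1/3  <
a = 2/3, b = 1/3 ↦ 2/3  ≥
a = 2/3, b = 2/3 ↦ 2/3  ≥
a = 2/3, b = 1 ↦ 2/3  ≥
a = 1, b = 0 ↦ 0  <
a = 1, b = 1/3 ↦ 1/3  <
a = 1, b = 2/3 ↦ 2/3  ≥
a = 1, b = 1 ↦ 1  ≥
So 5 of the 16 assignments meet the threshold.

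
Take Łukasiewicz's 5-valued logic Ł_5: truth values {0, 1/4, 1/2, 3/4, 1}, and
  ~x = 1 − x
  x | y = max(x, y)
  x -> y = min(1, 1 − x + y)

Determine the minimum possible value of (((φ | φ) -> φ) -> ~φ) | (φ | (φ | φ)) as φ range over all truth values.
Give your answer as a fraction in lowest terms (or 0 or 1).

Take φ = 1/2:
φ | φ = 1/2 | 1/2 = 1/2
(φ | φ) -> φ = 1/2 -> 1/2 = 1
~φ = ~1/2 = 1/2
((φ | φ) -> φ) -> ~φ = 1 -> 1/2 = 1/2
φ | φ = 1/2 | 1/2 = 1/2
φ | (φ | φ) = 1/2 | 1/2 = 1/2
(((φ | φ) -> φ) -> ~φ) | (φ | (φ | φ)) = 1/2 | 1/2 = 1/2
No assignment yields a value below 1/2, so this is the minimum.

1/2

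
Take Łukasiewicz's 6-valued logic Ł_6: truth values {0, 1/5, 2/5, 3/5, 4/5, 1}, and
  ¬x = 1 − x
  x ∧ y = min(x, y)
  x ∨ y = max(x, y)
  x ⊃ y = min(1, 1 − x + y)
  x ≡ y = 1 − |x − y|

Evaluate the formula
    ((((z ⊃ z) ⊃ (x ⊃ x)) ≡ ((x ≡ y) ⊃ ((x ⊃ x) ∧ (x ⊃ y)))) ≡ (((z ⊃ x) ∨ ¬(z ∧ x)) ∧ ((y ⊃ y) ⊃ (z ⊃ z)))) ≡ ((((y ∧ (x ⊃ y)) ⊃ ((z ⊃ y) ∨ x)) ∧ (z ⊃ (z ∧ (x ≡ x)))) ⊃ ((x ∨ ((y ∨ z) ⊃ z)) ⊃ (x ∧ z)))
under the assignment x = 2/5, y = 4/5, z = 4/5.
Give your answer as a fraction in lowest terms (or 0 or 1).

z ⊃ z = 4/5 ⊃ 4/5 = 1
x ⊃ x = 2/5 ⊃ 2/5 = 1
(z ⊃ z) ⊃ (x ⊃ x) = 1 ⊃ 1 = 1
x ≡ y = 2/5 ≡ 4/5 = 3/5
x ⊃ x = 2/5 ⊃ 2/5 = 1
x ⊃ y = 2/5 ⊃ 4/5 = 1
(x ⊃ x) ∧ (x ⊃ y) = 1 ∧ 1 = 1
(x ≡ y) ⊃ ((x ⊃ x) ∧ (x ⊃ y)) = 3/5 ⊃ 1 = 1
((z ⊃ z) ⊃ (x ⊃ x)) ≡ ((x ≡ y) ⊃ ((x ⊃ x) ∧ (x ⊃ y))) = 1 ≡ 1 = 1
z ⊃ x = 4/5 ⊃ 2/5 = 3/5
z ∧ x = 4/5 ∧ 2/5 = 2/5
¬(z ∧ x) = ¬2/5 = 3/5
(z ⊃ x) ∨ ¬(z ∧ x) = 3/5 ∨ 3/5 = 3/5
y ⊃ y = 4/5 ⊃ 4/5 = 1
z ⊃ z = 4/5 ⊃ 4/5 = 1
(y ⊃ y) ⊃ (z ⊃ z) = 1 ⊃ 1 = 1
((z ⊃ x) ∨ ¬(z ∧ x)) ∧ ((y ⊃ y) ⊃ (z ⊃ z)) = 3/5 ∧ 1 = 3/5
(((z ⊃ z) ⊃ (x ⊃ x)) ≡ ((x ≡ y) ⊃ ((x ⊃ x) ∧ (x ⊃ y)))) ≡ (((z ⊃ x) ∨ ¬(z ∧ x)) ∧ ((y ⊃ y) ⊃ (z ⊃ z))) = 1 ≡ 3/5 = 3/5
x ⊃ y = 2/5 ⊃ 4/5 = 1
y ∧ (x ⊃ y) = 4/5 ∧ 1 = 4/5
z ⊃ y = 4/5 ⊃ 4/5 = 1
(z ⊃ y) ∨ x = 1 ∨ 2/5 = 1
(y ∧ (x ⊃ y)) ⊃ ((z ⊃ y) ∨ x) = 4/5 ⊃ 1 = 1
x ≡ x = 2/5 ≡ 2/5 = 1
z ∧ (x ≡ x) = 4/5 ∧ 1 = 4/5
z ⊃ (z ∧ (x ≡ x)) = 4/5 ⊃ 4/5 = 1
((y ∧ (x ⊃ y)) ⊃ ((z ⊃ y) ∨ x)) ∧ (z ⊃ (z ∧ (x ≡ x))) = 1 ∧ 1 = 1
y ∨ z = 4/5 ∨ 4/5 = 4/5
(y ∨ z) ⊃ z = 4/5 ⊃ 4/5 = 1
x ∨ ((y ∨ z) ⊃ z) = 2/5 ∨ 1 = 1
x ∧ z = 2/5 ∧ 4/5 = 2/5
(x ∨ ((y ∨ z) ⊃ z)) ⊃ (x ∧ z) = 1 ⊃ 2/5 = 2/5
(((y ∧ (x ⊃ y)) ⊃ ((z ⊃ y) ∨ x)) ∧ (z ⊃ (z ∧ (x ≡ x)))) ⊃ ((x ∨ ((y ∨ z) ⊃ z)) ⊃ (x ∧ z)) = 1 ⊃ 2/5 = 2/5
((((z ⊃ z) ⊃ (x ⊃ x)) ≡ ((x ≡ y) ⊃ ((x ⊃ x) ∧ (x ⊃ y)))) ≡ (((z ⊃ x) ∨ ¬(z ∧ x)) ∧ ((y ⊃ y) ⊃ (z ⊃ z)))) ≡ ((((y ∧ (x ⊃ y)) ⊃ ((z ⊃ y) ∨ x)) ∧ (z ⊃ (z ∧ (x ≡ x)))) ⊃ ((x ∨ ((y ∨ z) ⊃ z)) ⊃ (x ∧ z))) = 3/5 ≡ 2/5 = 4/5

4/5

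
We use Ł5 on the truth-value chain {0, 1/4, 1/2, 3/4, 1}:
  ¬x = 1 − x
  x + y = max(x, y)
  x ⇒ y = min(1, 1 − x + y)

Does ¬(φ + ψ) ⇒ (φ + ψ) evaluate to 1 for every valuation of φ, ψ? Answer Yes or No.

Counterexample: take φ = 0, ψ = 0.
φ + ψ = 0 + 0 = 0
¬(φ + ψ) = ¬0 = 1
φ + ψ = 0 + 0 = 0
¬(φ + ψ) ⇒ (φ + ψ) = 1 ⇒ 0 = 0
This gives 0 ≠ 1.

No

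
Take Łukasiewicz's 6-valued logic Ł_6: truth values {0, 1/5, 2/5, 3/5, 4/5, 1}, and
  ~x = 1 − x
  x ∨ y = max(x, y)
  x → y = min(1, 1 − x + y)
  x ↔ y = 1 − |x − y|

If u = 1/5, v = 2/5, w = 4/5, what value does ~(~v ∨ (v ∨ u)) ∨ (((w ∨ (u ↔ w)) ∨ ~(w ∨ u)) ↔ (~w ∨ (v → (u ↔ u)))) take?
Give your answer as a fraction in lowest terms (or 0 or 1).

~v = ~2/5 = 3/5
v ∨ u = 2/5 ∨ 1/5 = 2/5
~v ∨ (v ∨ u) = 3/5 ∨ 2/5 = 3/5
~(~v ∨ (v ∨ u)) = ~3/5 = 2/5
u ↔ w = 1/5 ↔ 4/5 = 2/5
w ∨ (u ↔ w) = 4/5 ∨ 2/5 = 4/5
w ∨ u = 4/5 ∨ 1/5 = 4/5
~(w ∨ u) = ~4/5 = 1/5
(w ∨ (u ↔ w)) ∨ ~(w ∨ u) = 4/5 ∨ 1/5 = 4/5
~w = ~4/5 = 1/5
u ↔ u = 1/5 ↔ 1/5 = 1
v → (u ↔ u) = 2/5 → 1 = 1
~w ∨ (v → (u ↔ u)) = 1/5 ∨ 1 = 1
((w ∨ (u ↔ w)) ∨ ~(w ∨ u)) ↔ (~w ∨ (v → (u ↔ u))) = 4/5 ↔ 1 = 4/5
~(~v ∨ (v ∨ u)) ∨ (((w ∨ (u ↔ w)) ∨ ~(w ∨ u)) ↔ (~w ∨ (v → (u ↔ u)))) = 2/5 ∨ 4/5 = 4/5

4/5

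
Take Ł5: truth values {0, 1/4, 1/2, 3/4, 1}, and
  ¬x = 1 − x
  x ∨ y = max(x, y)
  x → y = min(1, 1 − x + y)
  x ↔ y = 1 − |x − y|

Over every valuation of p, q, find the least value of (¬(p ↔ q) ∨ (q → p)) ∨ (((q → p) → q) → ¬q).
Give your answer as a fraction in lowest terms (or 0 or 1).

Take p = 0, q = 1/2:
p ↔ q = 0 ↔ 1/2 = 1/2
¬(p ↔ q) = ¬1/2 = 1/2
q → p = 1/2 → 0 = 1/2
¬(p ↔ q) ∨ (q → p) = 1/2 ∨ 1/2 = 1/2
q → p = 1/2 → 0 = 1/2
(q → p) → q = 1/2 → 1/2 = 1
¬q = ¬1/2 = 1/2
((q → p) → q) → ¬q = 1 → 1/2 = 1/2
(¬(p ↔ q) ∨ (q → p)) ∨ (((q → p) → q) → ¬q) = 1/2 ∨ 1/2 = 1/2
No assignment yields a value below 1/2, so this is the minimum.

1/2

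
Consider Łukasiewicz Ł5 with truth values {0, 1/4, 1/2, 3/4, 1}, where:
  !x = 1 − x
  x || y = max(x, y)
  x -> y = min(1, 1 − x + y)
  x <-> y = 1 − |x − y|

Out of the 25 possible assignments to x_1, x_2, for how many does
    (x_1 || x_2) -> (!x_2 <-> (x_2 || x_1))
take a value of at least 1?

value 1: 13 assignments (counts)
value 3/4: 5 assignments
value 1/2: 1 assignment
value 1/4: 1 assignment
value 0: 5 assignments
So 13 of the 25 assignments meet the threshold.

13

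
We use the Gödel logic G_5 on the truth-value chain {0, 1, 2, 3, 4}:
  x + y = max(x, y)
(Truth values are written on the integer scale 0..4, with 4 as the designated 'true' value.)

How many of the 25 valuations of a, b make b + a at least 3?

value 4: 9 assignments (counts)
value 3: 7 assignments (counts)
value 2: 5 assignments
value 1: 3 assignments
value 0: 1 assignment
So 16 of the 25 assignments meet the threshold.

16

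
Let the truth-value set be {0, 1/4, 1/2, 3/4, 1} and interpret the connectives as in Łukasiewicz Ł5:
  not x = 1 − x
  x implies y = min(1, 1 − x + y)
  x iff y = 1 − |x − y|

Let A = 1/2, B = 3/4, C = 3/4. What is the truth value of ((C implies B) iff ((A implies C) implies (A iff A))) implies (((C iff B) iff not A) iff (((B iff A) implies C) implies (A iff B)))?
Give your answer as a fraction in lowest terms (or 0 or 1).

3/4

C implies B = 3/4 implies 3/4 = 1
A implies C = 1/2 implies 3/4 = 1
A iff A = 1/2 iff 1/2 = 1
(A implies C) implies (A iff A) = 1 implies 1 = 1
(C implies B) iff ((A implies C) implies (A iff A)) = 1 iff 1 = 1
C iff B = 3/4 iff 3/4 = 1
not A = not 1/2 = 1/2
(C iff B) iff not A = 1 iff 1/2 = 1/2
B iff A = 3/4 iff 1/2 = 3/4
(B iff A) implies C = 3/4 implies 3/4 = 1
A iff B = 1/2 iff 3/4 = 3/4
((B iff A) implies C) implies (A iff B) = 1 implies 3/4 = 3/4
((C iff B) iff not A) iff (((B iff A) implies C) implies (A iff B)) = 1/2 iff 3/4 = 3/4
((C implies B) iff ((A implies C) implies (A iff A))) implies (((C iff B) iff not A) iff (((B iff A) implies C) implies (A iff B))) = 1 implies 3/4 = 3/4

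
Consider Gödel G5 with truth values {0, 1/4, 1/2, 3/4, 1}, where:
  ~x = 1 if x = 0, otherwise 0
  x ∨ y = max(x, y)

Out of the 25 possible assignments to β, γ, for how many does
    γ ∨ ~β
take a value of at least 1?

value 1: 9 assignments (counts)
value 3/4: 4 assignments
value 1/2: 4 assignments
value 1/4: 4 assignments
value 0: 4 assignments
So 9 of the 25 assignments meet the threshold.

9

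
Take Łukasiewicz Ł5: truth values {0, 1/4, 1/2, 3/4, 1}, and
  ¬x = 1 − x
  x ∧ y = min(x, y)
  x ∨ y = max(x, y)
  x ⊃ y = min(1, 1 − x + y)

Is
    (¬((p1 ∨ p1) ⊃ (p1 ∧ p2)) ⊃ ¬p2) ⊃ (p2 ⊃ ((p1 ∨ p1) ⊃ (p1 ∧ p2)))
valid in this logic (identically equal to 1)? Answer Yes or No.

At p1 = 1/4, p2 = 1, for instance:
p1 ∨ p1 = 1/4 ∨ 1/4 = 1/4
p1 ∧ p2 = 1/4 ∧ 1 = 1/4
(p1 ∨ p1) ⊃ (p1 ∧ p2) = 1/4 ⊃ 1/4 = 1
¬((p1 ∨ p1) ⊃ (p1 ∧ p2)) = ¬1 = 0
¬p2 = ¬1 = 0
¬((p1 ∨ p1) ⊃ (p1 ∧ p2)) ⊃ ¬p2 = 0 ⊃ 0 = 1
p2 ⊃ ((p1 ∨ p1) ⊃ (p1 ∧ p2)) = 1 ⊃ 1 = 1
(¬((p1 ∨ p1) ⊃ (p1 ∧ p2)) ⊃ ¬p2) ⊃ (p2 ⊃ ((p1 ∨ p1) ⊃ (p1 ∧ p2))) = 1 ⊃ 1 = 1
and checking the remaining 24 assignments likewise gives ≥ 1 in every case.

Yes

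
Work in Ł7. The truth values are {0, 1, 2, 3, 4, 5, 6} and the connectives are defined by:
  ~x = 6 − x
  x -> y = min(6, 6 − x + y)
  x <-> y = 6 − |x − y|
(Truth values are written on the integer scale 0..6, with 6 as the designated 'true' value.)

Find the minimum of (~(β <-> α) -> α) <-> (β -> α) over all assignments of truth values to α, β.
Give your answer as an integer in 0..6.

3

Take α = 3, β = 6:
β <-> α = 6 <-> 3 = 3
~(β <-> α) = ~3 = 3
~(β <-> α) -> α = 3 -> 3 = 6
β -> α = 6 -> 3 = 3
(~(β <-> α) -> α) <-> (β -> α) = 6 <-> 3 = 3
No assignment yields a value below 3, so this is the minimum.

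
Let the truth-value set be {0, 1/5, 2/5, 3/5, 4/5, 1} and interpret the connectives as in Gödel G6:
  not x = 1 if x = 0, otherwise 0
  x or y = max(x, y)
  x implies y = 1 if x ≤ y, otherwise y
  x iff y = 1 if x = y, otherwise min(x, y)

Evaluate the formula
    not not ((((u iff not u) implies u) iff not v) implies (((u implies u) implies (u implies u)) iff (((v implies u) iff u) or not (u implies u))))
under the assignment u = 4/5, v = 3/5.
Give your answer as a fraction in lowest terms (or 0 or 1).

not u = not 4/5 = 0
u iff not u = 4/5 iff 0 = 0
(u iff not u) implies u = 0 implies 4/5 = 1
not v = not 3/5 = 0
((u iff not u) implies u) iff not v = 1 iff 0 = 0
u implies u = 4/5 implies 4/5 = 1
u implies u = 4/5 implies 4/5 = 1
(u implies u) implies (u implies u) = 1 implies 1 = 1
v implies u = 3/5 implies 4/5 = 1
(v implies u) iff u = 1 iff 4/5 = 4/5
u implies u = 4/5 implies 4/5 = 1
not (u implies u) = not 1 = 0
((v implies u) iff u) or not (u implies u) = 4/5 or 0 = 4/5
((u implies u) implies (u implies u)) iff (((v implies u) iff u) or not (u implies u)) = 1 iff 4/5 = 4/5
(((u iff not u) implies u) iff not v) implies (((u implies u) implies (u implies u)) iff (((v implies u) iff u) or not (u implies u))) = 0 implies 4/5 = 1
not ((((u iff not u) implies u) iff not v) implies (((u implies u) implies (u implies u)) iff (((v implies u) iff u) or not (u implies u)))) = not 1 = 0
not not ((((u iff not u) implies u) iff not v) implies (((u implies u) implies (u implies u)) iff (((v implies u) iff u) or not (u implies u)))) = not 0 = 1

1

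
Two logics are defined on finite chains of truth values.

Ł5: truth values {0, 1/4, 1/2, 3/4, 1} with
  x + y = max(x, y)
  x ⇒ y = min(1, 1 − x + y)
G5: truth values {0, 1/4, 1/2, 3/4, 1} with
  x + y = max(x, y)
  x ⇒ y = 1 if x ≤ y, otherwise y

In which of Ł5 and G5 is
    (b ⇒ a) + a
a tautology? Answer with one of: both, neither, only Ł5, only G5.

In Ł5: at a = 0, b = 1/4 the value is 3/4 — not a tautology.
In G5: at a = 0, b = 1/4 the value is 0 — not a tautology.

neither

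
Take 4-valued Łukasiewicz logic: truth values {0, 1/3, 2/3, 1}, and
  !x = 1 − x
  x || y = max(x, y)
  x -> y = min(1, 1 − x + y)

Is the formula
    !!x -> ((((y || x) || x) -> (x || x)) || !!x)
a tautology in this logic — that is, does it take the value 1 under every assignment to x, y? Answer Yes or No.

Yes

x = 0, y = 0 ↦ 1
x = 0, y = 1/3 ↦ 1
x = 0, y = 2/3 ↦ 1
x = 0, y = 1 ↦ 1
x = 1/3, y = 0 ↦ 1
x = 1/3, y = 1/3 ↦ 1
x = 1/3, y = 2/3 ↦ 1
x = 1/3, y = 1 ↦ 1
x = 2/3, y = 0 ↦ 1
x = 2/3, y = 1/3 ↦ 1
x = 2/3, y = 2/3 ↦ 1
x = 2/3, y = 1 ↦ 1
x = 1, y = 0 ↦ 1
x = 1, y = 1/3 ↦ 1
x = 1, y = 2/3 ↦ 1
x = 1, y = 1 ↦ 1
Every assignment gives a value ≥ 1.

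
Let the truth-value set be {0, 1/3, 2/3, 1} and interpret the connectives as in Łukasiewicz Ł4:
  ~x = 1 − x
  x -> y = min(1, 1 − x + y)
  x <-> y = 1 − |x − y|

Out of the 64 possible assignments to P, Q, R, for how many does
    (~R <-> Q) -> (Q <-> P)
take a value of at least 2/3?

value 1: 42 assignments (counts)
value 2/3: 14 assignments (counts)
value 1/3: 6 assignments
value 0: 2 assignments
So 56 of the 64 assignments meet the threshold.

56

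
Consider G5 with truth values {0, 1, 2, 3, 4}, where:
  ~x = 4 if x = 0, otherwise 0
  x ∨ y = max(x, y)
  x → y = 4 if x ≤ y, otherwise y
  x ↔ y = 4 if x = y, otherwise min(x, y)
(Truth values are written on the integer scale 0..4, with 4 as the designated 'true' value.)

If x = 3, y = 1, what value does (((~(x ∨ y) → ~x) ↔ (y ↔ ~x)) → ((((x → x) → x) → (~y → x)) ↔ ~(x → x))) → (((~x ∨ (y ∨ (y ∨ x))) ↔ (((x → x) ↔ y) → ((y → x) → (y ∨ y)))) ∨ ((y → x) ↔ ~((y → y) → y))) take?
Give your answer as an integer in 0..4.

3

x ∨ y = 3 ∨ 1 = 3
~(x ∨ y) = ~3 = 0
~x = ~3 = 0
~(x ∨ y) → ~x = 0 → 0 = 4
~x = ~3 = 0
y ↔ ~x = 1 ↔ 0 = 0
(~(x ∨ y) → ~x) ↔ (y ↔ ~x) = 4 ↔ 0 = 0
x → x = 3 → 3 = 4
(x → x) → x = 4 → 3 = 3
~y = ~1 = 0
~y → x = 0 → 3 = 4
((x → x) → x) → (~y → x) = 3 → 4 = 4
x → x = 3 → 3 = 4
~(x → x) = ~4 = 0
(((x → x) → x) → (~y → x)) ↔ ~(x → x) = 4 ↔ 0 = 0
((~(x ∨ y) → ~x) ↔ (y ↔ ~x)) → ((((x → x) → x) → (~y → x)) ↔ ~(x → x)) = 0 → 0 = 4
~x = ~3 = 0
y ∨ x = 1 ∨ 3 = 3
y ∨ (y ∨ x) = 1 ∨ 3 = 3
~x ∨ (y ∨ (y ∨ x)) = 0 ∨ 3 = 3
x → x = 3 → 3 = 4
(x → x) ↔ y = 4 ↔ 1 = 1
y → x = 1 → 3 = 4
y ∨ y = 1 ∨ 1 = 1
(y → x) → (y ∨ y) = 4 → 1 = 1
((x → x) ↔ y) → ((y → x) → (y ∨ y)) = 1 → 1 = 4
(~x ∨ (y ∨ (y ∨ x))) ↔ (((x → x) ↔ y) → ((y → x) → (y ∨ y))) = 3 ↔ 4 = 3
y → x = 1 → 3 = 4
y → y = 1 → 1 = 4
(y → y) → y = 4 → 1 = 1
~((y → y) → y) = ~1 = 0
(y → x) ↔ ~((y → y) → y) = 4 ↔ 0 = 0
((~x ∨ (y ∨ (y ∨ x))) ↔ (((x → x) ↔ y) → ((y → x) → (y ∨ y)))) ∨ ((y → x) ↔ ~((y → y) → y)) = 3 ∨ 0 = 3
(((~(x ∨ y) → ~x) ↔ (y ↔ ~x)) → ((((x → x) → x) → (~y → x)) ↔ ~(x → x))) → (((~x ∨ (y ∨ (y ∨ x))) ↔ (((x → x) ↔ y) → ((y → x) → (y ∨ y)))) ∨ ((y → x) ↔ ~((y → y) → y))) = 4 → 3 = 3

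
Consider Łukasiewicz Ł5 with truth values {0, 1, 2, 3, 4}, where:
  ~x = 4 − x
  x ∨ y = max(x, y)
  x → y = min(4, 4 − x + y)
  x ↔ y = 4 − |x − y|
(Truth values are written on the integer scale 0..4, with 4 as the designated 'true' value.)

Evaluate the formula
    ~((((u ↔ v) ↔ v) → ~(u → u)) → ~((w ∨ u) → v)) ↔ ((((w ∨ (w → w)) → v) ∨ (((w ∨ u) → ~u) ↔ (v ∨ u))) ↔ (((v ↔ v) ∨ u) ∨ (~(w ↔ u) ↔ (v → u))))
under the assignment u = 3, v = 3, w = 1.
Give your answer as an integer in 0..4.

u ↔ v = 3 ↔ 3 = 4
(u ↔ v) ↔ v = 4 ↔ 3 = 3
u → u = 3 → 3 = 4
~(u → u) = ~4 = 0
((u ↔ v) ↔ v) → ~(u → u) = 3 → 0 = 1
w ∨ u = 1 ∨ 3 = 3
(w ∨ u) → v = 3 → 3 = 4
~((w ∨ u) → v) = ~4 = 0
(((u ↔ v) ↔ v) → ~(u → u)) → ~((w ∨ u) → v) = 1 → 0 = 3
~((((u ↔ v) ↔ v) → ~(u → u)) → ~((w ∨ u) → v)) = ~3 = 1
w → w = 1 → 1 = 4
w ∨ (w → w) = 1 ∨ 4 = 4
(w ∨ (w → w)) → v = 4 → 3 = 3
w ∨ u = 1 ∨ 3 = 3
~u = ~3 = 1
(w ∨ u) → ~u = 3 → 1 = 2
v ∨ u = 3 ∨ 3 = 3
((w ∨ u) → ~u) ↔ (v ∨ u) = 2 ↔ 3 = 3
((w ∨ (w → w)) → v) ∨ (((w ∨ u) → ~u) ↔ (v ∨ u)) = 3 ∨ 3 = 3
v ↔ v = 3 ↔ 3 = 4
(v ↔ v) ∨ u = 4 ∨ 3 = 4
w ↔ u = 1 ↔ 3 = 2
~(w ↔ u) = ~2 = 2
v → u = 3 → 3 = 4
~(w ↔ u) ↔ (v → u) = 2 ↔ 4 = 2
((v ↔ v) ∨ u) ∨ (~(w ↔ u) ↔ (v → u)) = 4 ∨ 2 = 4
(((w ∨ (w → w)) → v) ∨ (((w ∨ u) → ~u) ↔ (v ∨ u))) ↔ (((v ↔ v) ∨ u) ∨ (~(w ↔ u) ↔ (v → u))) = 3 ↔ 4 = 3
~((((u ↔ v) ↔ v) → ~(u → u)) → ~((w ∨ u) → v)) ↔ ((((w ∨ (w → w)) → v) ∨ (((w ∨ u) → ~u) ↔ (v ∨ u))) ↔ (((v ↔ v) ∨ u) ∨ (~(w ↔ u) ↔ (v → u)))) = 1 ↔ 3 = 2

2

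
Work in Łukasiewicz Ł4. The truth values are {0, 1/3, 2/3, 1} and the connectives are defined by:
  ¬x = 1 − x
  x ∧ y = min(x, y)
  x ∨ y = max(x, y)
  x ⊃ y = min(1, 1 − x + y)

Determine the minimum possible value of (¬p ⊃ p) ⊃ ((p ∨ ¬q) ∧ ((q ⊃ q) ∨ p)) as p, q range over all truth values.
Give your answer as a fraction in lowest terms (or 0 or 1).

Take p = 1/3, q = 2/3:
¬p = ¬1/3 = 2/3
¬p ⊃ p = 2/3 ⊃ 1/3 = 2/3
¬q = ¬2/3 = 1/3
p ∨ ¬q = 1/3 ∨ 1/3 = 1/3
q ⊃ q = 2/3 ⊃ 2/3 = 1
(q ⊃ q) ∨ p = 1 ∨ 1/3 = 1
(p ∨ ¬q) ∧ ((q ⊃ q) ∨ p) = 1/3 ∧ 1 = 1/3
(¬p ⊃ p) ⊃ ((p ∨ ¬q) ∧ ((q ⊃ q) ∨ p)) = 2/3 ⊃ 1/3 = 2/3
No assignment yields a value below 2/3, so this is the minimum.

2/3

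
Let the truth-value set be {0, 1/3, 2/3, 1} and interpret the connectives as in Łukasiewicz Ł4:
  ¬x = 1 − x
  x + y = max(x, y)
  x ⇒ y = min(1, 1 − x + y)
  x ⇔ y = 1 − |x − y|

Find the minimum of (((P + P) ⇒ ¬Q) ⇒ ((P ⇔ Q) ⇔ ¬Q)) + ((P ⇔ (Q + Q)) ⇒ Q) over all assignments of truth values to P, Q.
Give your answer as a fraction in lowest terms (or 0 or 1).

Take P = 1/3, Q = 0:
P + P = 1/3 + 1/3 = 1/3
¬Q = ¬0 = 1
(P + P) ⇒ ¬Q = 1/3 ⇒ 1 = 1
P ⇔ Q = 1/3 ⇔ 0 = 2/3
¬Q = ¬0 = 1
(P ⇔ Q) ⇔ ¬Q = 2/3 ⇔ 1 = 2/3
((P + P) ⇒ ¬Q) ⇒ ((P ⇔ Q) ⇔ ¬Q) = 1 ⇒ 2/3 = 2/3
Q + Q = 0 + 0 = 0
P ⇔ (Q + Q) = 1/3 ⇔ 0 = 2/3
(P ⇔ (Q + Q)) ⇒ Q = 2/3 ⇒ 0 = 1/3
(((P + P) ⇒ ¬Q) ⇒ ((P ⇔ Q) ⇔ ¬Q)) + ((P ⇔ (Q + Q)) ⇒ Q) = 2/3 + 1/3 = 2/3
No assignment yields a value below 2/3, so this is the minimum.

2/3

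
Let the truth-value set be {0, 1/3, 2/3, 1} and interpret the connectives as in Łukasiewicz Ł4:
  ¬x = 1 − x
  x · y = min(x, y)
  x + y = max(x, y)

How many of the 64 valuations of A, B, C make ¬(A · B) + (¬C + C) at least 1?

46

value 1: 46 assignments (counts)
value 2/3: 18 assignments
So 46 of the 64 assignments meet the threshold.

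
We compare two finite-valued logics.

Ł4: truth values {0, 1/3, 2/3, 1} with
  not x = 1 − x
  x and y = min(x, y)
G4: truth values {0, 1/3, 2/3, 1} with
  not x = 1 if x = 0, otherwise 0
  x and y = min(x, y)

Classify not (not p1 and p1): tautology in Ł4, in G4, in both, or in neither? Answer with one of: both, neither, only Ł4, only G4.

In Ł4: at p1 = 1/3 the value is 2/3 — not a tautology.
In G4: every assignment gives 1 — tautology.

only G4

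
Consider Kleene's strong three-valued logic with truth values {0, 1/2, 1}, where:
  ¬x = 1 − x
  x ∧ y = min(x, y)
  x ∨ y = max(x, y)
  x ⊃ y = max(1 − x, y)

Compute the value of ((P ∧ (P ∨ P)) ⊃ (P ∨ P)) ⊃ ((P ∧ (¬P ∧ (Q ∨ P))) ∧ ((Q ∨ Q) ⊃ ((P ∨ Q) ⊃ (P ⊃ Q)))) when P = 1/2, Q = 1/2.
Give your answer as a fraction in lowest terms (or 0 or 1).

1/2

P ∨ P = 1/2 ∨ 1/2 = 1/2
P ∧ (P ∨ P) = 1/2 ∧ 1/2 = 1/2
P ∨ P = 1/2 ∨ 1/2 = 1/2
(P ∧ (P ∨ P)) ⊃ (P ∨ P) = 1/2 ⊃ 1/2 = 1/2
¬P = ¬1/2 = 1/2
Q ∨ P = 1/2 ∨ 1/2 = 1/2
¬P ∧ (Q ∨ P) = 1/2 ∧ 1/2 = 1/2
P ∧ (¬P ∧ (Q ∨ P)) = 1/2 ∧ 1/2 = 1/2
Q ∨ Q = 1/2 ∨ 1/2 = 1/2
P ∨ Q = 1/2 ∨ 1/2 = 1/2
P ⊃ Q = 1/2 ⊃ 1/2 = 1/2
(P ∨ Q) ⊃ (P ⊃ Q) = 1/2 ⊃ 1/2 = 1/2
(Q ∨ Q) ⊃ ((P ∨ Q) ⊃ (P ⊃ Q)) = 1/2 ⊃ 1/2 = 1/2
(P ∧ (¬P ∧ (Q ∨ P))) ∧ ((Q ∨ Q) ⊃ ((P ∨ Q) ⊃ (P ⊃ Q))) = 1/2 ∧ 1/2 = 1/2
((P ∧ (P ∨ P)) ⊃ (P ∨ P)) ⊃ ((P ∧ (¬P ∧ (Q ∨ P))) ∧ ((Q ∨ Q) ⊃ ((P ∨ Q) ⊃ (P ⊃ Q)))) = 1/2 ⊃ 1/2 = 1/2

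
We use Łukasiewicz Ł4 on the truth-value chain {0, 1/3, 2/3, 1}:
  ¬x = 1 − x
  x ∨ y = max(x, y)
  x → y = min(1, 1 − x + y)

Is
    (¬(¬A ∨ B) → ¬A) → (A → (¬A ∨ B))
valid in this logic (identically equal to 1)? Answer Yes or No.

A = 0, B = 0 ↦ 1
A = 0, B = 1/3 ↦ 1
A = 0, B = 2/3 ↦ 1
A = 0, B = 1 ↦ 1
A = 1/3, B = 0 ↦ 1
A = 1/3, B = 1/3 ↦ 1
A = 1/3, B = 2/3 ↦ 1
A = 1/3, B = 1 ↦ 1
A = 2/3, B = 0 ↦ 1
A = 2/3, B = 1/3 ↦ 1
A = 2/3, B = 2/3 ↦ 1
A = 2/3, B = 1 ↦ 1
A = 1, B = 0 ↦ 1
A = 1, B = 1/3 ↦ 1
A = 1, B = 2/3 ↦ 1
A = 1, B = 1 ↦ 1
Every assignment gives a value ≥ 1.

Yes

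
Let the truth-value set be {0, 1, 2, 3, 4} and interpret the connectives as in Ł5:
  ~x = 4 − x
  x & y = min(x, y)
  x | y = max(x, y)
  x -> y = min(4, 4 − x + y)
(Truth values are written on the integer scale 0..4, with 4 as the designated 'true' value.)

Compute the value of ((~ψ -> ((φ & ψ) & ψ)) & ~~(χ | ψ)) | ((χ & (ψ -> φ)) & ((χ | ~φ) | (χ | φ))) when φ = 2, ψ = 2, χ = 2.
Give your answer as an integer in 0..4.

~ψ = ~2 = 2
φ & ψ = 2 & 2 = 2
(φ & ψ) & ψ = 2 & 2 = 2
~ψ -> ((φ & ψ) & ψ) = 2 -> 2 = 4
χ | ψ = 2 | 2 = 2
~(χ | ψ) = ~2 = 2
~~(χ | ψ) = ~2 = 2
(~ψ -> ((φ & ψ) & ψ)) & ~~(χ | ψ) = 4 & 2 = 2
ψ -> φ = 2 -> 2 = 4
χ & (ψ -> φ) = 2 & 4 = 2
~φ = ~2 = 2
χ | ~φ = 2 | 2 = 2
χ | φ = 2 | 2 = 2
(χ | ~φ) | (χ | φ) = 2 | 2 = 2
(χ & (ψ -> φ)) & ((χ | ~φ) | (χ | φ)) = 2 & 2 = 2
((~ψ -> ((φ & ψ) & ψ)) & ~~(χ | ψ)) | ((χ & (ψ -> φ)) & ((χ | ~φ) | (χ | φ))) = 2 | 2 = 2

2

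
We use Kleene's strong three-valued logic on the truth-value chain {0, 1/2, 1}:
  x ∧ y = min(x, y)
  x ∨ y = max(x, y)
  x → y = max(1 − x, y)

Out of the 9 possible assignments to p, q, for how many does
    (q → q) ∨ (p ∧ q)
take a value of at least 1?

p = 0, q = 0 ↦ 1  ≥
p = 0, q = 1/2 ↦ 1/2  <
p = 0, q = 1 ↦ 1  ≥
p = 1/2, q = 0 ↦ 1  ≥
p = 1/2, q = 1/2 ↦ 1/2  <
p = 1/2, q = 1 ↦ 1  ≥
p = 1, q = 0 ↦ 1  ≥
p = 1, q = 1/2 ↦ 1/2  <
p = 1, q = 1 ↦ 1  ≥
So 6 of the 9 assignments meet the threshold.

6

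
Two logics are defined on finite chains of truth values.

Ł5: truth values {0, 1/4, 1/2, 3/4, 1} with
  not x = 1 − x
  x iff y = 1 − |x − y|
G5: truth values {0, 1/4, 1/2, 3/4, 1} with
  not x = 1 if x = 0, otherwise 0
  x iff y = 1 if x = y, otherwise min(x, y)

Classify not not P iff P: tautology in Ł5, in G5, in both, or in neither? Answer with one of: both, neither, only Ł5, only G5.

In Ł5: every assignment gives 1 — tautology.
In G5: at P = 1/4 the value is 1/4 — not a tautology.

only Ł5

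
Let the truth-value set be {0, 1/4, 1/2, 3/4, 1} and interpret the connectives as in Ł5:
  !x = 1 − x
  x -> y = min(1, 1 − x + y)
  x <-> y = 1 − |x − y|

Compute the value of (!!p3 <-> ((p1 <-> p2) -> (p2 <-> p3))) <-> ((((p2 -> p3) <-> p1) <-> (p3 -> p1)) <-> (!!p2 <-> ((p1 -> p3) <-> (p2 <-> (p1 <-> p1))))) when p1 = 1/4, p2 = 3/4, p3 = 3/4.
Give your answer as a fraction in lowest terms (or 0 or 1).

!p3 = !3/4 = 1/4
!!p3 = !1/4 = 3/4
p1 <-> p2 = 1/4 <-> 3/4 = 1/2
p2 <-> p3 = 3/4 <-> 3/4 = 1
(p1 <-> p2) -> (p2 <-> p3) = 1/2 -> 1 = 1
!!p3 <-> ((p1 <-> p2) -> (p2 <-> p3)) = 3/4 <-> 1 = 3/4
p2 -> p3 = 3/4 -> 3/4 = 1
(p2 -> p3) <-> p1 = 1 <-> 1/4 = 1/4
p3 -> p1 = 3/4 -> 1/4 = 1/2
((p2 -> p3) <-> p1) <-> (p3 -> p1) = 1/4 <-> 1/2 = 3/4
!p2 = !3/4 = 1/4
!!p2 = !1/4 = 3/4
p1 -> p3 = 1/4 -> 3/4 = 1
p1 <-> p1 = 1/4 <-> 1/4 = 1
p2 <-> (p1 <-> p1) = 3/4 <-> 1 = 3/4
(p1 -> p3) <-> (p2 <-> (p1 <-> p1)) = 1 <-> 3/4 = 3/4
!!p2 <-> ((p1 -> p3) <-> (p2 <-> (p1 <-> p1))) = 3/4 <-> 3/4 = 1
(((p2 -> p3) <-> p1) <-> (p3 -> p1)) <-> (!!p2 <-> ((p1 -> p3) <-> (p2 <-> (p1 <-> p1)))) = 3/4 <-> 1 = 3/4
(!!p3 <-> ((p1 <-> p2) -> (p2 <-> p3))) <-> ((((p2 -> p3) <-> p1) <-> (p3 -> p1)) <-> (!!p2 <-> ((p1 -> p3) <-> (p2 <-> (p1 <-> p1))))) = 3/4 <-> 3/4 = 1

1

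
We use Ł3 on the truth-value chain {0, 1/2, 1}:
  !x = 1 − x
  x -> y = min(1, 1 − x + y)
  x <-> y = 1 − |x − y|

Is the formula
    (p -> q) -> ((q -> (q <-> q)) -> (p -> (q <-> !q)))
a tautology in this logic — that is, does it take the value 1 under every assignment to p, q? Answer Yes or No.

No

Counterexample: take p = 1/2, q = 1.
p -> q = 1/2 -> 1 = 1
q <-> q = 1 <-> 1 = 1
q -> (q <-> q) = 1 -> 1 = 1
!q = !1 = 0
q <-> !q = 1 <-> 0 = 0
p -> (q <-> !q) = 1/2 -> 0 = 1/2
(q -> (q <-> q)) -> (p -> (q <-> !q)) = 1 -> 1/2 = 1/2
(p -> q) -> ((q -> (q <-> q)) -> (p -> (q <-> !q))) = 1 -> 1/2 = 1/2
This gives 1/2 ≠ 1.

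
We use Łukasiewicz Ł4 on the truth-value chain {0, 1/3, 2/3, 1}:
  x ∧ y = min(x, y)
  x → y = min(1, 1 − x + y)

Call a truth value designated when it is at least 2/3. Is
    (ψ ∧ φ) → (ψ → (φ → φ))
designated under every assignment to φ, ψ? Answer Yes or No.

Yes

φ = 0, ψ = 0 ↦ 1
φ = 0, ψ = 1/3 ↦ 1
φ = 0, ψ = 2/3 ↦ 1
φ = 0, ψ = 1 ↦ 1
φ = 1/3, ψ = 0 ↦ 1
φ = 1/3, ψ = 1/3 ↦ 1
φ = 1/3, ψ = 2/3 ↦ 1
φ = 1/3, ψ = 1 ↦ 1
φ = 2/3, ψ = 0 ↦ 1
φ = 2/3, ψ = 1/3 ↦ 1
φ = 2/3, ψ = 2/3 ↦ 1
φ = 2/3, ψ = 1 ↦ 1
φ = 1, ψ = 0 ↦ 1
φ = 1, ψ = 1/3 ↦ 1
φ = 1, ψ = 2/3 ↦ 1
φ = 1, ψ = 1 ↦ 1
Every assignment gives a value ≥ 2/3.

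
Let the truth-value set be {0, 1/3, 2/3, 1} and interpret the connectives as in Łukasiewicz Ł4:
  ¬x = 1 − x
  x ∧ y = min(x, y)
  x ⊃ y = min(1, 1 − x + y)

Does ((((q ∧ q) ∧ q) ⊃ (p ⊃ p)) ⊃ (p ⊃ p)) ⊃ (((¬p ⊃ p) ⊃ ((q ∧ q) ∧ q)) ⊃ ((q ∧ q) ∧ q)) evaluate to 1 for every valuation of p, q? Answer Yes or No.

No

Counterexample: take p = 0, q = 0.
q ∧ q = 0 ∧ 0 = 0
(q ∧ q) ∧ q = 0 ∧ 0 = 0
p ⊃ p = 0 ⊃ 0 = 1
((q ∧ q) ∧ q) ⊃ (p ⊃ p) = 0 ⊃ 1 = 1
p ⊃ p = 0 ⊃ 0 = 1
(((q ∧ q) ∧ q) ⊃ (p ⊃ p)) ⊃ (p ⊃ p) = 1 ⊃ 1 = 1
¬p = ¬0 = 1
¬p ⊃ p = 1 ⊃ 0 = 0
q ∧ q = 0 ∧ 0 = 0
(q ∧ q) ∧ q = 0 ∧ 0 = 0
(¬p ⊃ p) ⊃ ((q ∧ q) ∧ q) = 0 ⊃ 0 = 1
q ∧ q = 0 ∧ 0 = 0
(q ∧ q) ∧ q = 0 ∧ 0 = 0
((¬p ⊃ p) ⊃ ((q ∧ q) ∧ q)) ⊃ ((q ∧ q) ∧ q) = 1 ⊃ 0 = 0
((((q ∧ q) ∧ q) ⊃ (p ⊃ p)) ⊃ (p ⊃ p)) ⊃ (((¬p ⊃ p) ⊃ ((q ∧ q) ∧ q)) ⊃ ((q ∧ q) ∧ q)) = 1 ⊃ 0 = 0
This gives 0 ≠ 1.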